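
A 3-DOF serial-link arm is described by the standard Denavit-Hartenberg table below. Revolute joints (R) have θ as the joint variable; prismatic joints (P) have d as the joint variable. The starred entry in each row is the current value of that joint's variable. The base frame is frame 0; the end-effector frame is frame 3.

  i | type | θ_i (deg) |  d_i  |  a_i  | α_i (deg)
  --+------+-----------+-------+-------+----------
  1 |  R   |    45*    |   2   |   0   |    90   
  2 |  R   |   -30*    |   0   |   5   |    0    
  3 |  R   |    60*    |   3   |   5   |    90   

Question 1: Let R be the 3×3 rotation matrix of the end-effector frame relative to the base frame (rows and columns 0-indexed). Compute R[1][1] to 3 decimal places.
End-effector y-axis (col 1 of R) = (0.7071,-0.7071,0.0000)
R[1][1] = -0.7071

-0.707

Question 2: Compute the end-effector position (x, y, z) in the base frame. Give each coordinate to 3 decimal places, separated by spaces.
8.245 4.002 2.000

after link 1: o_1 = (0.0000, 0.0000, 2.0000)
after link 2: o_2 = (3.0619, 3.0619, -0.5000)
after link 3: o_3 = (8.2450, 4.0024, 2.0000)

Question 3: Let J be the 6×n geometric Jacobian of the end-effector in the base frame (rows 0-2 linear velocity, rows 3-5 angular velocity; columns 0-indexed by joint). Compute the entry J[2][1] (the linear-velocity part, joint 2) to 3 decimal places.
axis z_1 = (0.7071,-0.7071,0.0000); lever o_n−o_1 = (8.2450,4.0024,0.0000)
cross product → J_v[:, 1] = (-0.0000,0.0000,8.6603)
J_ω[:, 1] = z_1
entry J[2][1] = 8.6603

8.660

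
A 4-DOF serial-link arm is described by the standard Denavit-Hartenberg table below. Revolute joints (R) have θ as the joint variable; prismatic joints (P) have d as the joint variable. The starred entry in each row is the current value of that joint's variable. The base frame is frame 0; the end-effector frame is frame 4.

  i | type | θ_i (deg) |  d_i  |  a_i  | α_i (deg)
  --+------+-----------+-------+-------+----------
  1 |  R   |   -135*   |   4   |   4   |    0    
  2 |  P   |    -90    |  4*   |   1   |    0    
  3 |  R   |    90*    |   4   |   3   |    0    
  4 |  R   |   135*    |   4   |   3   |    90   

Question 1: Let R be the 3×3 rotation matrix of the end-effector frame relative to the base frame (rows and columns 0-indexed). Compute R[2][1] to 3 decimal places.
1.000

End-effector y-axis (col 1 of R) = (0.0000,0.0000,1.0000)
R[2][1] = 1.0000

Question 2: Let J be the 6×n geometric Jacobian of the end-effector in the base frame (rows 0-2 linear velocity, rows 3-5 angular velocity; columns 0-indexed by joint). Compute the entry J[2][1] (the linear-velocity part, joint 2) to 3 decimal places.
prismatic axis z_1 = (0.0000,0.0000,1.0000)
J_v[:, 1] = z_1; J_ω[:, 1] = (0,0,0)
entry J[2][1] = 1.0000

1.000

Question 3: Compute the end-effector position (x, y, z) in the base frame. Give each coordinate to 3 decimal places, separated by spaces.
-2.657 -4.243 16.000

after link 1: o_1 = (-2.8284, -2.8284, 4.0000)
after link 2: o_2 = (-3.5355, -2.1213, 8.0000)
after link 3: o_3 = (-5.6569, -4.2426, 12.0000)
after link 4: o_4 = (-2.6569, -4.2426, 16.0000)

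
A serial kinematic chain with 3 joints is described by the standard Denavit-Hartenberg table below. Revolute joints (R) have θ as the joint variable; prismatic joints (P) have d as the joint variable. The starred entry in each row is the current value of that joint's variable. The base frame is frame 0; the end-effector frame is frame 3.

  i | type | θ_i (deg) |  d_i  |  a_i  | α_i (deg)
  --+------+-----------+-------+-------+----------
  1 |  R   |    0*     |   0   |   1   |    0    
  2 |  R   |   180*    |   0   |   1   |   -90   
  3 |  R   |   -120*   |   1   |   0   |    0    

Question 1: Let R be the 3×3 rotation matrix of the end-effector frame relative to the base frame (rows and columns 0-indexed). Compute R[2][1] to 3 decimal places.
0.500

End-effector y-axis (col 1 of R) = (-0.8660,0.0000,0.5000)
R[2][1] = 0.5000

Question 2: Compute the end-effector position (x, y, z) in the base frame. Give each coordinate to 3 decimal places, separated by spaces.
after link 1: o_1 = (1.0000, 0.0000, 0.0000)
after link 2: o_2 = (0.0000, 0.0000, 0.0000)
after link 3: o_3 = (-0.0000, -1.0000, 0.0000)

-0.000 -1.000 0.000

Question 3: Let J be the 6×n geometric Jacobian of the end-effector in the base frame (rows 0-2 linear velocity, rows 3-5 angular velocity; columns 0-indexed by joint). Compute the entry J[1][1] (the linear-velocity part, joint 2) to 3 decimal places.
axis z_1 = (0.0000,0.0000,1.0000); lever o_n−o_1 = (-1.0000,-1.0000,0.0000)
cross product → J_v[:, 1] = (1.0000,-1.0000,0.0000)
J_ω[:, 1] = z_1
entry J[1][1] = -1.0000

-1.000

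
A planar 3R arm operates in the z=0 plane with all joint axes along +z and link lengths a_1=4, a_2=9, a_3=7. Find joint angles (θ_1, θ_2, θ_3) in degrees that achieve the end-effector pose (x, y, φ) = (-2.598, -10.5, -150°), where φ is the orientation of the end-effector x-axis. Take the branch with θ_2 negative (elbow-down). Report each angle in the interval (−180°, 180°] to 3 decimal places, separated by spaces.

30.000 -120.000 -60.000

wrist centre = target − a_3·(cos φ, sin φ) = (3.4642, -7.0000)
cos θ_2 = (61.0005−4²−9²)/(2·4·9) = -0.5000; θ_2 = -119.9995° (elbow-down)
β = atan2(-7.0000,3.4642) = -63.6700°; ψ = atan2(-7.7943,-0.4999) = -93.6700°
θ_1 = β − ψ = 30.0000°
θ_3 = φ − θ_1 − θ_2 = -60.0005° (wrapped to (-180°,180°])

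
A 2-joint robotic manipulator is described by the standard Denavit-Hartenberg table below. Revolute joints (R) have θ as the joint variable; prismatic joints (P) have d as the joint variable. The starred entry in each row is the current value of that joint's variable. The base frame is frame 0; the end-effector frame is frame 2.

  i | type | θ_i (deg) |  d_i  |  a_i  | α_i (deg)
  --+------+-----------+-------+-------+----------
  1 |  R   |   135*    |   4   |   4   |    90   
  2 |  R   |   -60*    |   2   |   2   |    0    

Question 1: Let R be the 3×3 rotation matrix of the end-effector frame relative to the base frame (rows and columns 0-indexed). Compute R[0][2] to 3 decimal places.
End-effector z-axis (col 2 of R) = (0.7071,0.7071,0.0000)
R[0][2] = 0.7071

0.707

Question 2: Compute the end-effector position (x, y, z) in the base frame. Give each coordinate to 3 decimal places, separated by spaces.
-2.121 4.950 2.268

after link 1: o_1 = (-2.8284, 2.8284, 4.0000)
after link 2: o_2 = (-2.1213, 4.9497, 2.2679)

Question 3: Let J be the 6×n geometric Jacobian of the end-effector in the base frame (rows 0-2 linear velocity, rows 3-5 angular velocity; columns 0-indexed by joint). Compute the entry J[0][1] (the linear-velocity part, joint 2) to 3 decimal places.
axis z_1 = (0.7071,0.7071,0.0000); lever o_n−o_1 = (0.7071,2.1213,-1.7321)
cross product → J_v[:, 1] = (-1.2247,1.2247,1.0000)
J_ω[:, 1] = z_1
entry J[0][1] = -1.2247

-1.225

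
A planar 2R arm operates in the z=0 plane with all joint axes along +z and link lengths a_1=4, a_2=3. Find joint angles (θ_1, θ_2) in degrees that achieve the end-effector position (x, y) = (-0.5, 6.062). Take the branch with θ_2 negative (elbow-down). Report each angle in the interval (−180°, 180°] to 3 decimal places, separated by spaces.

cos θ_2 = (36.9978−4²−3²)/(2·4·3) = 0.4999; θ_2 = -60.0059° (elbow-down)
β = atan2(6.0620,-0.5000) = 94.7151°; ψ = atan2(-2.5982,5.4997) = -25.2874°
θ_1 = β − ψ = 120.0025°

120.003 -60.006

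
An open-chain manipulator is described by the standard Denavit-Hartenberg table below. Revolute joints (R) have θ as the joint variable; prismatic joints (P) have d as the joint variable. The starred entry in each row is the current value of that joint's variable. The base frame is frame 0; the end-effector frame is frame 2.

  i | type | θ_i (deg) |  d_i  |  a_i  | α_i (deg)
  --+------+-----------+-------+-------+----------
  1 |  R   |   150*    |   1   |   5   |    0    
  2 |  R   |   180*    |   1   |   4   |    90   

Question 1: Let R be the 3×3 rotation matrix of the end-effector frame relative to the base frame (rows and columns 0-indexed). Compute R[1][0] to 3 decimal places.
-0.500

End-effector x-axis (col 0 of R) = (0.8660,-0.5000,0.0000)
R[1][0] = -0.5000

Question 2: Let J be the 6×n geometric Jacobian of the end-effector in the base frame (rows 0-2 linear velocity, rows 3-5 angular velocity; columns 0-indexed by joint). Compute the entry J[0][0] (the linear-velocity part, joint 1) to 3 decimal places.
-0.500

axis z_0 = ẑ; lever o_n−o_0 = (-0.8660,0.5000,2.0000)
cross product → J_v[:, 0] = (-0.5000,-0.8660,0.0000)
J_ω[:, 0] = z_0
entry J[0][0] = -0.5000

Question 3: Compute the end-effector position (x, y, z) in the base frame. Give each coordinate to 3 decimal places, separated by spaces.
-0.866 0.500 2.000

after link 1: o_1 = (-4.3301, 2.5000, 1.0000)
after link 2: o_2 = (-0.8660, 0.5000, 2.0000)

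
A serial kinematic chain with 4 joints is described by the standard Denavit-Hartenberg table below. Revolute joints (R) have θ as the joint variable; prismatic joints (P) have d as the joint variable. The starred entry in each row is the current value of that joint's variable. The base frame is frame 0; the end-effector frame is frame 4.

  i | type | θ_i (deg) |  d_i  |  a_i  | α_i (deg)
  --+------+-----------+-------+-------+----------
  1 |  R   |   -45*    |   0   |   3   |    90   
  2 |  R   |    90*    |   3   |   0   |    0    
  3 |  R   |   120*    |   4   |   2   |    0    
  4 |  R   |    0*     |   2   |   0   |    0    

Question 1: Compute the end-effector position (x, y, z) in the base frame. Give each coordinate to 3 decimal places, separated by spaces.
after link 1: o_1 = (2.1213, -2.1213, 0.0000)
after link 2: o_2 = (0.0000, -4.2426, 0.0000)
after link 3: o_3 = (-4.0532, -5.8463, -1.0000)
after link 4: o_4 = (-5.4674, -7.2605, -1.0000)

-5.467 -7.261 -1.000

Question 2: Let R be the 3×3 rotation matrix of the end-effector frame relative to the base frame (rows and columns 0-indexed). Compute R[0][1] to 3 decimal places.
End-effector y-axis (col 1 of R) = (0.3536,-0.3536,-0.8660)
R[0][1] = 0.3536

0.354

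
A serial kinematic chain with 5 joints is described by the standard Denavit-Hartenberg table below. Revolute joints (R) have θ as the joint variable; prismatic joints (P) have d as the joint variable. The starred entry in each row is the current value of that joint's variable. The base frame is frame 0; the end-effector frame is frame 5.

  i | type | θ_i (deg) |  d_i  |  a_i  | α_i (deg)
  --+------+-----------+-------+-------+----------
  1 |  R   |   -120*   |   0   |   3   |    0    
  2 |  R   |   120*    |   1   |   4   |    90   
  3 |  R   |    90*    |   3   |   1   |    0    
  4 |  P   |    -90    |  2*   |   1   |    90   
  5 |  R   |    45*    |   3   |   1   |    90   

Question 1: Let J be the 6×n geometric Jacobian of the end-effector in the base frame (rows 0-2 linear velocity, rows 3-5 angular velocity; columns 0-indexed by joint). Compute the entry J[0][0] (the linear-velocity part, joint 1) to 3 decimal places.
8.305

axis z_0 = ẑ; lever o_n−o_0 = (4.2071,-8.3052,-1.0000)
cross product → J_v[:, 0] = (8.3052,4.2071,-0.0000)
J_ω[:, 0] = z_0
entry J[0][0] = 8.3052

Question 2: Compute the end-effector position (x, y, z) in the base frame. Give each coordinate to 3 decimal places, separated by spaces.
4.207 -8.305 -1.000

after link 1: o_1 = (-1.5000, -2.5981, 0.0000)
after link 2: o_2 = (2.5000, -2.5981, 1.0000)
after link 3: o_3 = (2.5000, -5.5981, 2.0000)
after link 4: o_4 = (3.5000, -7.5981, 2.0000)
after link 5: o_5 = (4.2071, -8.3052, -1.0000)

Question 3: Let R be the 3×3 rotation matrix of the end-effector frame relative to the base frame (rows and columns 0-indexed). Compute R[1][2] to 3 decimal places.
End-effector z-axis (col 2 of R) = (0.7071,0.7071,-0.0000)
R[1][2] = 0.7071

0.707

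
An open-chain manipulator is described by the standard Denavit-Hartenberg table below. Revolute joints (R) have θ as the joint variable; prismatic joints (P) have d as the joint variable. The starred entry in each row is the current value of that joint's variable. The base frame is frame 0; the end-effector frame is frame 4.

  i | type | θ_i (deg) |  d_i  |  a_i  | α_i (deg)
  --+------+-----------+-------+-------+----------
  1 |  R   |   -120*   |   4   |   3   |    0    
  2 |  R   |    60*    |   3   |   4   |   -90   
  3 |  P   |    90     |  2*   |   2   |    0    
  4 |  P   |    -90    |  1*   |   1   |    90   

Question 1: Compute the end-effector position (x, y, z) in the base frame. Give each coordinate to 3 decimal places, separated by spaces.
3.598 -5.428 5.000

after link 1: o_1 = (-1.5000, -2.5981, 4.0000)
after link 2: o_2 = (0.5000, -6.0622, 7.0000)
after link 3: o_3 = (2.2321, -5.0622, 5.0000)
after link 4: o_4 = (3.5981, -5.4282, 5.0000)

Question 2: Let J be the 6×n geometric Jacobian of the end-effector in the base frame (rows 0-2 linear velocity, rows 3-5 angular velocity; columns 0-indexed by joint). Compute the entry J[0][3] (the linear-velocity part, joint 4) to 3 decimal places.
prismatic axis z_3 = (0.8660,0.5000,0.0000)
J_v[:, 3] = z_3; J_ω[:, 3] = (0,0,0)
entry J[0][3] = 0.8660

0.866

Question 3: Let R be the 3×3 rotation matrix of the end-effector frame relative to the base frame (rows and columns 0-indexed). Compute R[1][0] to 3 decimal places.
End-effector x-axis (col 0 of R) = (0.5000,-0.8660,0.0000)
R[1][0] = -0.8660

-0.866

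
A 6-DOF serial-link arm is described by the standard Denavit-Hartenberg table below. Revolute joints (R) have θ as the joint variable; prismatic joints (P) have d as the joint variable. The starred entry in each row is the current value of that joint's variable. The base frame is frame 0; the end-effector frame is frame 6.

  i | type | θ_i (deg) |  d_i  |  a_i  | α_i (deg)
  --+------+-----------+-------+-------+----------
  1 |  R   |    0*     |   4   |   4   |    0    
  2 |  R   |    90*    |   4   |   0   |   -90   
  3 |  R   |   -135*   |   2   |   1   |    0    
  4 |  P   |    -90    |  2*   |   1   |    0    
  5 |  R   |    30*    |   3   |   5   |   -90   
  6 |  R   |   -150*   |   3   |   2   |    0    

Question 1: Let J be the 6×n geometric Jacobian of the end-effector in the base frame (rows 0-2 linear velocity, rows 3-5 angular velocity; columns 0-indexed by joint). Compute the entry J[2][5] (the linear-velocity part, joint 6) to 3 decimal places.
axis z_5 = (-0.0000,-0.2588,0.9659); lever o_n−o_5 = (-1.0000,0.8966,3.3461)
cross product → J_v[:, 5] = (-1.7321,-0.9659,-0.2588)
J_ω[:, 5] = z_5
entry J[2][5] = -0.2588

-0.259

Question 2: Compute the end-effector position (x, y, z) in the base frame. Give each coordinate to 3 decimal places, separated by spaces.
after link 1: o_1 = (4.0000, 0.0000, 4.0000)
after link 2: o_2 = (4.0000, 0.0000, 8.0000)
after link 3: o_3 = (2.0000, -0.7071, 8.7071)
after link 4: o_4 = (-0.0000, -1.4142, 8.0000)
after link 5: o_5 = (-3.0000, -6.2438, 6.7059)
after link 6: o_6 = (-4.0000, -5.3473, 10.0520)

-4.000 -5.347 10.052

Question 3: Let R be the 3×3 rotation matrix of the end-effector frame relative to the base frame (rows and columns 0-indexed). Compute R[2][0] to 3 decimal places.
0.224

End-effector x-axis (col 0 of R) = (-0.5000,0.8365,0.2241)
R[2][0] = 0.2241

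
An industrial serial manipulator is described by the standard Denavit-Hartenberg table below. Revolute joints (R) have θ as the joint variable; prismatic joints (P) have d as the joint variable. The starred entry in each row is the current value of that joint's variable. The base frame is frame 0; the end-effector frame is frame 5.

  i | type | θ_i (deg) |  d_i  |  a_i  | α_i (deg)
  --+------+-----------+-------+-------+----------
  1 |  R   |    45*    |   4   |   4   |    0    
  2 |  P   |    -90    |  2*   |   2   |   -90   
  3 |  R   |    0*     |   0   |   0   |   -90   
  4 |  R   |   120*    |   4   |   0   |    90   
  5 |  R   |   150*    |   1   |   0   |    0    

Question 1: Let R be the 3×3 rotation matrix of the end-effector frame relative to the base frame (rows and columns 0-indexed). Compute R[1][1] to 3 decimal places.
End-effector y-axis (col 1 of R) = (0.4830,0.1294,0.8660)
R[1][1] = 0.1294

0.129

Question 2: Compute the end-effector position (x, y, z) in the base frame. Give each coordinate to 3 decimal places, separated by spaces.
4.501 0.448 2.000

after link 1: o_1 = (2.8284, 2.8284, 4.0000)
after link 2: o_2 = (4.2426, 1.4142, 6.0000)
after link 3: o_3 = (4.2426, 1.4142, 6.0000)
after link 4: o_4 = (4.2426, 1.4142, 2.0000)
after link 5: o_5 = (4.5015, 0.4483, 2.0000)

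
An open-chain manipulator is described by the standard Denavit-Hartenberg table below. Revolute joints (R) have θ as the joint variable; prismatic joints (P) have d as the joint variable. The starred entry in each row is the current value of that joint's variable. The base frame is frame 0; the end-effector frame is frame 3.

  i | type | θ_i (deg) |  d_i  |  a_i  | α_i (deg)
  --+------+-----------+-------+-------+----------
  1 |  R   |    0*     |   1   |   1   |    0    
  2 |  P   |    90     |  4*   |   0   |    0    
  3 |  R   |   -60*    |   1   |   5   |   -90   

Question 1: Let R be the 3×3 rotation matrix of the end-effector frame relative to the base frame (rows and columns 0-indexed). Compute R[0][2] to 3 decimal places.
-0.500

End-effector z-axis (col 2 of R) = (-0.5000,0.8660,0.0000)
R[0][2] = -0.5000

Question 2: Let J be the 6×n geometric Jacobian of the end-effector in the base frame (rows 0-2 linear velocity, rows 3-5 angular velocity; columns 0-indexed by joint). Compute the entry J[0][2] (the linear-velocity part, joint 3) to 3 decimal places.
axis z_2 = (0.0000,0.0000,1.0000); lever o_n−o_2 = (4.3301,2.5000,1.0000)
cross product → J_v[:, 2] = (-2.5000,4.3301,0.0000)
J_ω[:, 2] = z_2
entry J[0][2] = -2.5000

-2.500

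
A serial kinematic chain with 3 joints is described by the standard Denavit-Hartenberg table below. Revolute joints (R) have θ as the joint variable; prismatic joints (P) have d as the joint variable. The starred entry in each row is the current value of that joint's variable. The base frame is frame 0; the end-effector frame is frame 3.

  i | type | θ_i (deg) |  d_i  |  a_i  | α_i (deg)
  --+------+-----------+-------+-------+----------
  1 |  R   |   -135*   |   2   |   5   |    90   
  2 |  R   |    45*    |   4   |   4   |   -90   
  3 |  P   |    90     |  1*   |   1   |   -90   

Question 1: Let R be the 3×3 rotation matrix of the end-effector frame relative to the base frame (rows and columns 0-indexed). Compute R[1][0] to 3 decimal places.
-0.707

End-effector x-axis (col 0 of R) = (0.7071,-0.7071,0.0000)
R[1][0] = -0.7071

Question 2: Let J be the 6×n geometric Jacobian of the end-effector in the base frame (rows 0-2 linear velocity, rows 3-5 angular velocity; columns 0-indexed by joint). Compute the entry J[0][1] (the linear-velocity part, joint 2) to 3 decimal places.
2.500

axis z_1 = (-0.7071,0.7071,0.0000); lever o_n−o_1 = (-3.6213,0.6213,3.5355)
cross product → J_v[:, 1] = (2.5000,2.5000,2.1213)
J_ω[:, 1] = z_1
entry J[0][1] = 2.5000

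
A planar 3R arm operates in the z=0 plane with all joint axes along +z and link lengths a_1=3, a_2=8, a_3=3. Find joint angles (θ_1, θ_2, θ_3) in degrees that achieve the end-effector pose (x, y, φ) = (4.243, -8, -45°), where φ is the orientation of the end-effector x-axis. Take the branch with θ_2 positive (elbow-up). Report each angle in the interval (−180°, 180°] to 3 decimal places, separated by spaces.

wrist centre = target − a_3·(cos φ, sin φ) = (2.1217, -5.8787)
cos θ_2 = (39.0604−3²−8²)/(2·3·8) = -0.7071; θ_2 = 134.9974° (elbow-up)
β = atan2(-5.8787,2.1217) = -70.1549°; ψ = atan2(5.6571,-2.6566) = 115.1549°
θ_1 = β − ψ = -185.3099°
θ_3 = φ − θ_1 − θ_2 = 5.3124° (wrapped to (-180°,180°])

174.690 134.997 5.312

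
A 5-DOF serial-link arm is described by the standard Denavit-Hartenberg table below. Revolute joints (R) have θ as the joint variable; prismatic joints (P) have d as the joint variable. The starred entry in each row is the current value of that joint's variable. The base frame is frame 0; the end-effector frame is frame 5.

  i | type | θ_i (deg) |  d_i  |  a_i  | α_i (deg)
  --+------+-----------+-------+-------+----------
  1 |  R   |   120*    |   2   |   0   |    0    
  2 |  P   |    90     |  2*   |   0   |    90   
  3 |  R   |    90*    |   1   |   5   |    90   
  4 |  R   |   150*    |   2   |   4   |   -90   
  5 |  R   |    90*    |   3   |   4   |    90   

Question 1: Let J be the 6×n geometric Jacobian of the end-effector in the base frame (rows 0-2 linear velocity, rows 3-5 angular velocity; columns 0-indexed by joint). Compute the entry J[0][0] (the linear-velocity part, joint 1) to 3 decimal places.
-1.348

axis z_0 = ẑ; lever o_n−o_0 = (1.5311,1.3481,4.0359)
cross product → J_v[:, 0] = (-1.3481,1.5311,0.0000)
J_ω[:, 0] = z_0
entry J[0][0] = -1.3481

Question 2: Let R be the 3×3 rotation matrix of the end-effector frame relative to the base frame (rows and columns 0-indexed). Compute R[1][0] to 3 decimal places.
End-effector x-axis (col 0 of R) = (0.8660,0.5000,-0.0000)
R[1][0] = 0.5000

0.500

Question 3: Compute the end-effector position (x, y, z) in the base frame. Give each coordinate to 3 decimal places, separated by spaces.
1.531 1.348 4.036

after link 1: o_1 = (0.0000, 0.0000, 2.0000)
after link 2: o_2 = (0.0000, 0.0000, 4.0000)
after link 3: o_3 = (-0.5000, 0.8660, 9.0000)
after link 4: o_4 = (-3.2321, 1.5981, 5.5359)
after link 5: o_5 = (1.5311, 1.3481, 4.0359)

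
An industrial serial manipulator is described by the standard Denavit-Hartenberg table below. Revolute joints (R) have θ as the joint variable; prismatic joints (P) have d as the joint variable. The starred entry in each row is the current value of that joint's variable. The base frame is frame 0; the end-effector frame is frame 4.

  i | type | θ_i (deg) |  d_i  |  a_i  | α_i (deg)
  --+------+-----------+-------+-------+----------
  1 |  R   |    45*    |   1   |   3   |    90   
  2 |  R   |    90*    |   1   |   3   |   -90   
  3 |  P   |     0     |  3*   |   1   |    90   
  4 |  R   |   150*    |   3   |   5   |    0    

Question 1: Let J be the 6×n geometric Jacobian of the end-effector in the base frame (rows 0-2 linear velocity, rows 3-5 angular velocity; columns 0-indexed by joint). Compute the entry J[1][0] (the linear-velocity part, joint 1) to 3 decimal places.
axis z_0 = ẑ; lever o_n−o_0 = (1.0607,-4.5962,0.6699)
cross product → J_v[:, 0] = (4.5962,1.0607,-0.0000)
J_ω[:, 0] = z_0
entry J[1][0] = 1.0607

1.061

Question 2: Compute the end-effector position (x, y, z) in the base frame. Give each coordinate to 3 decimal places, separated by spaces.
after link 1: o_1 = (2.1213, 2.1213, 1.0000)
after link 2: o_2 = (2.8284, 1.4142, 4.0000)
after link 3: o_3 = (0.7071, -0.7071, 5.0000)
after link 4: o_4 = (1.0607, -4.5962, 0.6699)

1.061 -4.596 0.670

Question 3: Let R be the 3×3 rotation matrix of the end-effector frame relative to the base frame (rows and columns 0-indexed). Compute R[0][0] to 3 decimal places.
End-effector x-axis (col 0 of R) = (-0.3536,-0.3536,-0.8660)
R[0][0] = -0.3536

-0.354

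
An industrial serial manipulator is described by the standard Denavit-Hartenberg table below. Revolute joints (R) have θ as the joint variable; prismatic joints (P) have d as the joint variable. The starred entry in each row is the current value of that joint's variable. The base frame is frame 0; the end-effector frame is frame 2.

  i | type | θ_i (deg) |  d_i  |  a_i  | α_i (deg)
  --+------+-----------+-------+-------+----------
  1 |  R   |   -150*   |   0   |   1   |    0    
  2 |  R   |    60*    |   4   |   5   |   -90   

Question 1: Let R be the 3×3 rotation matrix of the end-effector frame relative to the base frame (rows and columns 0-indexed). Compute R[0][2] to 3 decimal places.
1.000

End-effector z-axis (col 2 of R) = (1.0000,-0.0000,0.0000)
R[0][2] = 1.0000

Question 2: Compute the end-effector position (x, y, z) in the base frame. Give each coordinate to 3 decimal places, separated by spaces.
after link 1: o_1 = (-0.8660, -0.5000, 0.0000)
after link 2: o_2 = (-0.8660, -5.5000, 4.0000)

-0.866 -5.500 4.000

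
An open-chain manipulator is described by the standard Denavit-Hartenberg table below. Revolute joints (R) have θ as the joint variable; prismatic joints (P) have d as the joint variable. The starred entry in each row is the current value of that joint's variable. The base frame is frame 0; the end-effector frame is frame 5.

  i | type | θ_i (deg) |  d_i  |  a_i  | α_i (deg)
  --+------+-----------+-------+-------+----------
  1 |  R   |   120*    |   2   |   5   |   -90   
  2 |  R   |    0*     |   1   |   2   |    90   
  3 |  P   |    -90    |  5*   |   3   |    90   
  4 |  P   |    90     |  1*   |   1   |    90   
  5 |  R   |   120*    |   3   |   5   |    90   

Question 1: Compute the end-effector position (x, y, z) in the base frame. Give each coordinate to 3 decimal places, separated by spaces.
3.495 3.946 5.500

after link 1: o_1 = (-2.5000, 4.3301, 2.0000)
after link 2: o_2 = (-4.3660, 5.5622, 2.0000)
after link 3: o_3 = (-1.7679, 7.0622, 7.0000)
after link 4: o_4 = (-1.2679, 6.1962, 8.0000)
after link 5: o_5 = (3.4952, 3.9462, 5.5000)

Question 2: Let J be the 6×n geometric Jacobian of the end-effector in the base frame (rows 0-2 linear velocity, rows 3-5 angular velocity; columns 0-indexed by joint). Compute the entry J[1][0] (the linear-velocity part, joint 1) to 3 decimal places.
3.495

axis z_0 = ẑ; lever o_n−o_0 = (3.4952,3.9462,5.5000)
cross product → J_v[:, 0] = (-3.9462,3.4952,0.0000)
J_ω[:, 0] = z_0
entry J[1][0] = 3.4952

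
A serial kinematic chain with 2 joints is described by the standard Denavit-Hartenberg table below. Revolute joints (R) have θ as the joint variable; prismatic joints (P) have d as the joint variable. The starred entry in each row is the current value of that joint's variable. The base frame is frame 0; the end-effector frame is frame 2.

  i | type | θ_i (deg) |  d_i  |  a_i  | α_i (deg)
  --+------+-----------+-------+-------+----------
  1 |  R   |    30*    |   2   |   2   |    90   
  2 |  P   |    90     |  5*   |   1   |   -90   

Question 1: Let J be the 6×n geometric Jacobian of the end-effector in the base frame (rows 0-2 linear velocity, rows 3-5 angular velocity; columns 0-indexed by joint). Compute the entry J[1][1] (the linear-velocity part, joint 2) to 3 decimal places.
-0.866

prismatic axis z_1 = (0.5000,-0.8660,0.0000)
J_v[:, 1] = z_1; J_ω[:, 1] = (0,0,0)
entry J[1][1] = -0.8660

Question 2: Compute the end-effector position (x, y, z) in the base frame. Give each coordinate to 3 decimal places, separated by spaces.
after link 1: o_1 = (1.7321, 1.0000, 2.0000)
after link 2: o_2 = (4.2321, -3.3301, 3.0000)

4.232 -3.330 3.000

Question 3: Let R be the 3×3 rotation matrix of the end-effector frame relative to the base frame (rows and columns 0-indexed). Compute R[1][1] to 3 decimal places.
0.866

End-effector y-axis (col 1 of R) = (-0.5000,0.8660,-0.0000)
R[1][1] = 0.8660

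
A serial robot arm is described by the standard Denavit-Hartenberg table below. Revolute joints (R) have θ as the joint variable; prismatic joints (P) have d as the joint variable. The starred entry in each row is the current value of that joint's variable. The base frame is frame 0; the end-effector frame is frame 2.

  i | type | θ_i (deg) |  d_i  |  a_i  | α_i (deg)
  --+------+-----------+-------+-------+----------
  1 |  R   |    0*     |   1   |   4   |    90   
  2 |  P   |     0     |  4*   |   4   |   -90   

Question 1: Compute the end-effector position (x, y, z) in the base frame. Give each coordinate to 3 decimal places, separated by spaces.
after link 1: o_1 = (4.0000, 0.0000, 1.0000)
after link 2: o_2 = (8.0000, -4.0000, 1.0000)

8.000 -4.000 1.000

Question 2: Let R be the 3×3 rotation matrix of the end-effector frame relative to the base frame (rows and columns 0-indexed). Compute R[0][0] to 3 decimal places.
End-effector x-axis (col 0 of R) = (1.0000,0.0000,0.0000)
R[0][0] = 1.0000

1.000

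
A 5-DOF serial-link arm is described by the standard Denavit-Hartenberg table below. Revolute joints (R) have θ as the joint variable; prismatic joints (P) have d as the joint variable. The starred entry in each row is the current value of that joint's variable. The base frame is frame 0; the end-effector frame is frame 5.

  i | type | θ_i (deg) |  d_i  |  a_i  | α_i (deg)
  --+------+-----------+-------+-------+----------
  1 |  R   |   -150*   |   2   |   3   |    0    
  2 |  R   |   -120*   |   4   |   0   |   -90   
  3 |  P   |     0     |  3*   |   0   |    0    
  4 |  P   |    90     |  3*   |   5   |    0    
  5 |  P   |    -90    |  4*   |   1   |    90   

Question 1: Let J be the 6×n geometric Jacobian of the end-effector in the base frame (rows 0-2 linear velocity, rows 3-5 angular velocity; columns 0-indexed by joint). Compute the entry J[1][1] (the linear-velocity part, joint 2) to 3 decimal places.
axis z_1 = (0.0000,0.0000,1.0000); lever o_n−o_1 = (-10.0000,1.0000,-1.0000)
cross product → J_v[:, 1] = (-1.0000,-10.0000,0.0000)
J_ω[:, 1] = z_1
entry J[1][1] = -10.0000

-10.000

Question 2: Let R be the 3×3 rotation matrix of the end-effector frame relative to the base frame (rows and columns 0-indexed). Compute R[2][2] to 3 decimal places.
1.000

End-effector z-axis (col 2 of R) = (-0.0000,0.0000,1.0000)
R[2][2] = 1.0000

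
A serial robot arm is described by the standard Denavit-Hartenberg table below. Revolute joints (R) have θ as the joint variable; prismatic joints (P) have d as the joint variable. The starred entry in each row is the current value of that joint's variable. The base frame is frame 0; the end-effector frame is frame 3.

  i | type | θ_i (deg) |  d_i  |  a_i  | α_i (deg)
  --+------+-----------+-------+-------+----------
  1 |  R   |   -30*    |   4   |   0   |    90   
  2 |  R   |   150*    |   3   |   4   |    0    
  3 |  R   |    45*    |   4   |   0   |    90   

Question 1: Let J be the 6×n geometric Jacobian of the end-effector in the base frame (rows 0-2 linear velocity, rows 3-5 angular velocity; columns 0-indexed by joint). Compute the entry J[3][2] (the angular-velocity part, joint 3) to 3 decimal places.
axis z_2 = (-0.5000,-0.8660,0.0000); lever o_n−o_2 = (-2.0000,-3.4641,0.0000)
cross product → J_v[:, 2] = (0.0000,-0.0000,-0.0000)
J_ω[:, 2] = z_2
entry J[3][2] = -0.5000

-0.500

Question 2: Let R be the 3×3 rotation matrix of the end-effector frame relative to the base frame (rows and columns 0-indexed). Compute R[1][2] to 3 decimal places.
0.129

End-effector z-axis (col 2 of R) = (-0.2241,0.1294,0.9659)
R[1][2] = 0.1294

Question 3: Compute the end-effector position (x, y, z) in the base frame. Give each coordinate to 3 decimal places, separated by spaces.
-6.500 -4.330 6.000

after link 1: o_1 = (0.0000, 0.0000, 4.0000)
after link 2: o_2 = (-4.5000, -0.8660, 6.0000)
after link 3: o_3 = (-6.5000, -4.3301, 6.0000)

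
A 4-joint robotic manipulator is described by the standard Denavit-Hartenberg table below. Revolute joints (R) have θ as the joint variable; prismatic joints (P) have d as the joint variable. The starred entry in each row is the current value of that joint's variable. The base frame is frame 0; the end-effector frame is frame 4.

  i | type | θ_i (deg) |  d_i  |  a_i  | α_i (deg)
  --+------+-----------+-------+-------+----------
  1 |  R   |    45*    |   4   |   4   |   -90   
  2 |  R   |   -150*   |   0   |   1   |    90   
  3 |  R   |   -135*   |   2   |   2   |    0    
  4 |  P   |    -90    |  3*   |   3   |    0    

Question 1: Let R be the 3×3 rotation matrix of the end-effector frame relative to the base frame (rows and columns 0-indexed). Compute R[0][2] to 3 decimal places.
End-effector z-axis (col 2 of R) = (-0.3536,-0.3536,-0.8660)
R[0][2] = -0.3536

-0.354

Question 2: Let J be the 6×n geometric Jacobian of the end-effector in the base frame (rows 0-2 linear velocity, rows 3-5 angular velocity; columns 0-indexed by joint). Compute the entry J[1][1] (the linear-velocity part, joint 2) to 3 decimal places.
-3.958

axis z_1 = (-0.7071,0.7071,0.0000); lever o_n−o_1 = (-0.7151,0.2849,-5.5979)
cross product → J_v[:, 1] = (-3.9583,-3.9583,0.3042)
J_ω[:, 1] = z_1
entry J[1][1] = -3.9583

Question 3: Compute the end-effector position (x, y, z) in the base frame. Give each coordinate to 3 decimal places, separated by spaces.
after link 1: o_1 = (2.8284, 2.8284, 4.0000)
after link 2: o_2 = (2.2161, 2.2161, 4.5000)
after link 3: o_3 = (3.3750, 1.3750, 2.0608)
after link 4: o_4 = (2.1134, 3.1134, -1.5979)

2.113 3.113 -1.598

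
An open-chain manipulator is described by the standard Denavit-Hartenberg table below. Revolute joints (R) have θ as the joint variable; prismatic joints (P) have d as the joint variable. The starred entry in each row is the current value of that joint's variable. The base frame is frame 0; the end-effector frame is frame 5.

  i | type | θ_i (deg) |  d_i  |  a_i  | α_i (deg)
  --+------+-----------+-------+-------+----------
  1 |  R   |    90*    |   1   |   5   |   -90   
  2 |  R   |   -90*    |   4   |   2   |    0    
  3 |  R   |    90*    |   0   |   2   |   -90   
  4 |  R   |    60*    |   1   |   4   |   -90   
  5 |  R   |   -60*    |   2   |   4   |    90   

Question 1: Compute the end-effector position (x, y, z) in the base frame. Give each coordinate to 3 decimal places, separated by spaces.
after link 1: o_1 = (0.0000, 5.0000, 1.0000)
after link 2: o_2 = (-4.0000, 5.0000, 3.0000)
after link 3: o_3 = (-4.0000, 7.0000, 3.0000)
after link 4: o_4 = (-0.5359, 9.0000, 2.0000)
after link 5: o_5 = (2.1962, 8.2679, -1.4641)

2.196 8.268 -1.464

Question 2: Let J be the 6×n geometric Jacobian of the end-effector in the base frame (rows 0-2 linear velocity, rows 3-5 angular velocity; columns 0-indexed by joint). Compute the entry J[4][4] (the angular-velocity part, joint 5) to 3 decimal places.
-0.866

axis z_4 = (0.5000,-0.8660,-0.0000); lever o_n−o_4 = (2.7321,-0.7321,-3.4641)
cross product → J_v[:, 4] = (3.0000,1.7321,2.0000)
J_ω[:, 4] = z_4
entry J[4][4] = -0.8660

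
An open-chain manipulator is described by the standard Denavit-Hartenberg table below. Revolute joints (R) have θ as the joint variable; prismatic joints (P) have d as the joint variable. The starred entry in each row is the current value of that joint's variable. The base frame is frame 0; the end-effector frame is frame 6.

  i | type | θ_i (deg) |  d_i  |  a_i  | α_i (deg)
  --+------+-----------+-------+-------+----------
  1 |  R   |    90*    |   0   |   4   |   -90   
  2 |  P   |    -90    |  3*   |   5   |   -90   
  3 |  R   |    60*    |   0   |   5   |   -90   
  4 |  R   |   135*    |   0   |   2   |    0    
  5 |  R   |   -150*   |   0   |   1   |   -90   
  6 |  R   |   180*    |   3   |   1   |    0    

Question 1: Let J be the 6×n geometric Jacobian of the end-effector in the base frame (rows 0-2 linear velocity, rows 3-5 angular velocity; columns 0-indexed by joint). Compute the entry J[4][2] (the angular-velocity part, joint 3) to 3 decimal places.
axis z_2 = (-0.0000,1.0000,-0.0000); lever o_n−o_2 = (3.7778,-4.3120,2.1811)
cross product → J_v[:, 2] = (2.1811,-0.0000,-3.7778)
J_ω[:, 2] = z_2
entry J[4][2] = 1.0000

1.000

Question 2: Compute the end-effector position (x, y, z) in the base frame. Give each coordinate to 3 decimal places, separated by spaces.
0.778 -0.312 7.181

after link 1: o_1 = (0.0000, 4.0000, 0.0000)
after link 2: o_2 = (-3.0000, 4.0000, 5.0000)
after link 3: o_3 = (1.3301, 4.0000, 7.5000)
after link 4: o_4 = (0.1054, 2.5858, 6.7929)
after link 5: o_5 = (0.9419, 2.8446, 7.2759)
after link 6: o_6 = (0.7778, -0.3120, 7.1811)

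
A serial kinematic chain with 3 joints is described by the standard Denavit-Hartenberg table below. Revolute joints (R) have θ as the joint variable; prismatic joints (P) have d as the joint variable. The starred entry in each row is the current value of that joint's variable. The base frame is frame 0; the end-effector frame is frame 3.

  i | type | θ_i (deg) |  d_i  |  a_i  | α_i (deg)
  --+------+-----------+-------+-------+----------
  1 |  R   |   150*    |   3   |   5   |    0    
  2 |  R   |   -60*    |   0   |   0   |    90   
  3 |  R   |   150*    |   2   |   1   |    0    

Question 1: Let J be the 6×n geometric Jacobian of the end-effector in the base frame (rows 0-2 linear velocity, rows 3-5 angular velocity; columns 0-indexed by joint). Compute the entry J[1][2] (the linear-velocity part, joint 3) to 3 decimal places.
axis z_2 = (1.0000,0.0000,0.0000); lever o_n−o_2 = (2.0000,-0.8660,0.5000)
cross product → J_v[:, 2] = (0.0000,-0.5000,-0.8660)
J_ω[:, 2] = z_2
entry J[1][2] = -0.5000

-0.500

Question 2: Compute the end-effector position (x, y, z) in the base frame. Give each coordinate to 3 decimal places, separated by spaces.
-2.330 1.634 3.500

after link 1: o_1 = (-4.3301, 2.5000, 3.0000)
after link 2: o_2 = (-4.3301, 2.5000, 3.0000)
after link 3: o_3 = (-2.3301, 1.6340, 3.5000)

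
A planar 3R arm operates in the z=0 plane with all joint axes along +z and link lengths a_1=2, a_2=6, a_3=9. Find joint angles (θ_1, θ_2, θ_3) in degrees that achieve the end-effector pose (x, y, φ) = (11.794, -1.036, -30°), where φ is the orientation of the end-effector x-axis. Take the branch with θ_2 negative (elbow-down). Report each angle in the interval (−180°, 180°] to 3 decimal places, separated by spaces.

141.795 -120.007 -51.788

wrist centre = target − a_3·(cos φ, sin φ) = (3.9998, 3.4640)
cos θ_2 = (27.9975−2²−6²)/(2·2·6) = -0.5001; θ_2 = -120.0070° (elbow-down)
β = atan2(3.4640,3.9998) = 40.8942°; ψ = atan2(-5.1958,-1.0006) = -100.9009°
θ_1 = β − ψ = 141.7951°
θ_3 = φ − θ_1 − θ_2 = -51.7881° (wrapped to (-180°,180°])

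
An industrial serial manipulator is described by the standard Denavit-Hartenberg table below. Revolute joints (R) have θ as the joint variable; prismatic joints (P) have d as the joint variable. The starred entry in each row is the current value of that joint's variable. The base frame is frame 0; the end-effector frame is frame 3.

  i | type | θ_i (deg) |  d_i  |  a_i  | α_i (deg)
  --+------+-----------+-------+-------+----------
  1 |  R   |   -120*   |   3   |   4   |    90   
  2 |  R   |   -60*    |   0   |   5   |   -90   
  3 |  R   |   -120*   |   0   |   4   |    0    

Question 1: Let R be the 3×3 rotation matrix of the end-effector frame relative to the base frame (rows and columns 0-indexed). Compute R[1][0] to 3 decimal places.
0.650

End-effector x-axis (col 0 of R) = (-0.6250,0.6495,0.4330)
R[1][0] = 0.6495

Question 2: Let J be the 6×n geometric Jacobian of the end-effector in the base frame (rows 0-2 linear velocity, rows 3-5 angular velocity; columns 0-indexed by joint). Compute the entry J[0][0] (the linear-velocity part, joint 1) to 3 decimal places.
3.031

axis z_0 = ẑ; lever o_n−o_0 = (-5.7500,-3.0311,0.4019)
cross product → J_v[:, 0] = (3.0311,-5.7500,0.0000)
J_ω[:, 0] = z_0
entry J[0][0] = 3.0311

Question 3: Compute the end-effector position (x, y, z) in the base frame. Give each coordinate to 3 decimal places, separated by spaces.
after link 1: o_1 = (-2.0000, -3.4641, 3.0000)
after link 2: o_2 = (-3.2500, -5.6292, -1.3301)
after link 3: o_3 = (-5.7500, -3.0311, 0.4019)

-5.750 -3.031 0.402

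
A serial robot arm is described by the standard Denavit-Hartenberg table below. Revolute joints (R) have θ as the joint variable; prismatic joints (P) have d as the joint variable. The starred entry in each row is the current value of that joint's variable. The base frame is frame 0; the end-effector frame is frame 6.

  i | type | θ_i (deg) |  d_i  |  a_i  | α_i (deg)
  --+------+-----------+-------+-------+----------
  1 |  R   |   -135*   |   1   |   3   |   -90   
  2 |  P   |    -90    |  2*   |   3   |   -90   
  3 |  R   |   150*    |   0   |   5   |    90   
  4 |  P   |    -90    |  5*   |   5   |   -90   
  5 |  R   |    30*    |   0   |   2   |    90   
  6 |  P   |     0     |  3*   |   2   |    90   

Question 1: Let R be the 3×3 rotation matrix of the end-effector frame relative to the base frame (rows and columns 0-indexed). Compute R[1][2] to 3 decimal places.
End-effector z-axis (col 2 of R) = (0.3536,-0.3536,0.8660)
R[1][2] = -0.3536

-0.354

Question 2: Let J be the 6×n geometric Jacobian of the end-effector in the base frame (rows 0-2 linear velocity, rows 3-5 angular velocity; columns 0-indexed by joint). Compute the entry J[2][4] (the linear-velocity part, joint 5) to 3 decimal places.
axis z_4 = (-0.3536,0.3536,-0.8660); lever o_n−o_4 = (3.1439,3.8764,0.2990)
cross product → J_v[:, 4] = (3.4628,-2.6170,-2.4821)
J_ω[:, 4] = z_4
entry J[2][4] = -2.4821

-2.482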